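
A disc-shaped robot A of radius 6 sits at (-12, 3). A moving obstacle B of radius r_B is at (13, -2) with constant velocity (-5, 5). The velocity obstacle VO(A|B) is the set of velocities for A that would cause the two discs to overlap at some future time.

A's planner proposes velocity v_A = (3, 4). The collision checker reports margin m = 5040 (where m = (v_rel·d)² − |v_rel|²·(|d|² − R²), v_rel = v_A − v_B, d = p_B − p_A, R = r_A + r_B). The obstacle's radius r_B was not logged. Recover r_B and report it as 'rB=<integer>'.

m = 5040
d = (25, -5);  v_rel = (8, -1),  |v_rel|² = 65
v_rel×d = (8)·(-5) − (-1)·(25) = -15
since m = R²·65 − (-15)²:  R² = (225 + 5040) / 65 = 81
R = √81 = 9  ⇒  r_B = 9 − 6 = 3

rB=3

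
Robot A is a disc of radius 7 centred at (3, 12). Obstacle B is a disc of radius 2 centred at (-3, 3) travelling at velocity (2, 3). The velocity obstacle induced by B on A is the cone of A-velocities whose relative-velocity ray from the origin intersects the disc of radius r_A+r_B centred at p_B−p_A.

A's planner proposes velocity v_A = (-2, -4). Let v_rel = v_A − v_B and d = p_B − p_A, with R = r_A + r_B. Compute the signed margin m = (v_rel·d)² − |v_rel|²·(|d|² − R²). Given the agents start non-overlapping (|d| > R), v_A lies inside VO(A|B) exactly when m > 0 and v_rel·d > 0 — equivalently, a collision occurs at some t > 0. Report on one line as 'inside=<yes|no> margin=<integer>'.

d = (-6, -9),  |d|² = 117;  R = 7+2 = 9,  c = 117−9² = 36
v_rel = (-4, -7),  |v_rel|² = 65;  v_rel·d = (-4)·(-6) + (-7)·(-9) = 87
65·t² − 174·t + 36 = 0  ⇒  m = 87² − 65·36 = 5229
m = 5229 > 0,  v_rel·d = 87 > 0  ⇒  inside

inside=yes margin=5229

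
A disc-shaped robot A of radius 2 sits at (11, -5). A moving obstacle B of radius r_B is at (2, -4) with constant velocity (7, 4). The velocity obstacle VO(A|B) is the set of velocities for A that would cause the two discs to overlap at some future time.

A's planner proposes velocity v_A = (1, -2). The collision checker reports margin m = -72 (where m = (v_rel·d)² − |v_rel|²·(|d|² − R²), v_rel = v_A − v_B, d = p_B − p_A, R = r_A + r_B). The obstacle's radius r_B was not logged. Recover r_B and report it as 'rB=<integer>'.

m = -72
d = (-9, 1);  v_rel = (-6, -6),  |v_rel|² = 72
v_rel×d = (-6)·(1) − (-6)·(-9) = -60
since m = R²·72 − (-60)²:  R² = (3600 + -72) / 72 = 49
R = √49 = 7  ⇒  r_B = 7 − 2 = 5

rB=5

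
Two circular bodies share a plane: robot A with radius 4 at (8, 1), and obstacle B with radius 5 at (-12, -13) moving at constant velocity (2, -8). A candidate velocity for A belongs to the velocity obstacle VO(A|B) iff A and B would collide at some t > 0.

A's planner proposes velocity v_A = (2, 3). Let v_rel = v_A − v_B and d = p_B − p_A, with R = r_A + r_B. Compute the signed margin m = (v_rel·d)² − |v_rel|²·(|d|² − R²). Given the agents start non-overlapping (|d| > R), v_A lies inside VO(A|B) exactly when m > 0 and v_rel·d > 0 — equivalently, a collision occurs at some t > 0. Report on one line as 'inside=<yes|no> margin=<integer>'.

d = (-20, -14),  |d|² = 596;  R = 4+5 = 9,  c = 596−9² = 515
v_rel = (0, 11),  |v_rel|² = 121;  v_rel·d = (0)·(-20) + (11)·(-14) = -154
121·t² + 308·t + 515 = 0  ⇒  m = (-154)² − 121·515 = -38599
m = -38599 < 0,  v_rel·d = -154 < 0  ⇒  outside

inside=no margin=-38599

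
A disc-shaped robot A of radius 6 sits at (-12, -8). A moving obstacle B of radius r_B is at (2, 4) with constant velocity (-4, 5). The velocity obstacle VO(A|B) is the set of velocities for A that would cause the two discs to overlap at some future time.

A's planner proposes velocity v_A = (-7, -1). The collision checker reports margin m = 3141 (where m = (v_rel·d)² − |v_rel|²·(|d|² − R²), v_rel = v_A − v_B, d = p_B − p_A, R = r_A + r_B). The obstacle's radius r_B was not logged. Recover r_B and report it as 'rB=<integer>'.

m = 3141
d = (14, 12);  v_rel = (-3, -6),  |v_rel|² = 45
v_rel×d = (-3)·(12) − (-6)·(14) = 48
since m = R²·45 − 48²:  R² = (2304 + 3141) / 45 = 121
R = √121 = 11  ⇒  r_B = 11 − 6 = 5

rB=5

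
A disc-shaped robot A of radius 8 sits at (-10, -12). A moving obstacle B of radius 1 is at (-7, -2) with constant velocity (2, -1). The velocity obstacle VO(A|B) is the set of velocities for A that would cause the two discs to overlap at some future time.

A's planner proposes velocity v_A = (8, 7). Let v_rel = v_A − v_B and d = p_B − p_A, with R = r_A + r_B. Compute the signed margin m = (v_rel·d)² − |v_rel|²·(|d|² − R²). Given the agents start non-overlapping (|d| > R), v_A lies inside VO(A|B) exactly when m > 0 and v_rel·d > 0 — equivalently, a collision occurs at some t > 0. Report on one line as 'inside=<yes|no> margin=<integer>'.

d = (3, 10),  |d|² = 109;  R = 8+1 = 9,  c = 109−9² = 28
v_rel = (6, 8),  |v_rel|² = 100;  v_rel·d = (6)·(3) + (8)·(10) = 98
100·t² − 196·t + 28 = 0  ⇒  m = 98² − 100·28 = 6804
m = 6804 > 0,  v_rel·d = 98 > 0  ⇒  inside

inside=yes margin=6804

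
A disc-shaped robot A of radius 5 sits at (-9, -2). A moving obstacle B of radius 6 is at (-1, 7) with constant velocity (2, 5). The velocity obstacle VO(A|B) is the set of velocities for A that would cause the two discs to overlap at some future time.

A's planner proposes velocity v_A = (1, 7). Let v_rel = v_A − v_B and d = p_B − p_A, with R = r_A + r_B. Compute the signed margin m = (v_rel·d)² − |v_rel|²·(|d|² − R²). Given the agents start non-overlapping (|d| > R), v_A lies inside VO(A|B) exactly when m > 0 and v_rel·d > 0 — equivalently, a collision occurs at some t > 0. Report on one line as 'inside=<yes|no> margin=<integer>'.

d = (8, 9),  |d|² = 145;  R = 5+6 = 11,  c = 145−11² = 24
v_rel = (-1, 2),  |v_rel|² = 5;  v_rel·d = (-1)·(8) + (2)·(9) = 10
5·t² − 20·t + 24 = 0  ⇒  m = 10² − 5·24 = -20
m = -20 < 0,  v_rel·d = 10 > 0  ⇒  outside

inside=no margin=-20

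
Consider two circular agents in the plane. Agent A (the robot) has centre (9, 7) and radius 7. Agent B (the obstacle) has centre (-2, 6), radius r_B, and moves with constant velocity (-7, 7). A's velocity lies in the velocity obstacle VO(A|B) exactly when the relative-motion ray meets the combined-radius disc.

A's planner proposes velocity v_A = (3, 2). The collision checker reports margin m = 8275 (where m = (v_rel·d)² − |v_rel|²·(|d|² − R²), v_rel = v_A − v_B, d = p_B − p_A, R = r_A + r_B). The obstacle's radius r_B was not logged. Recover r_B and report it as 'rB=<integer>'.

m = 8275
d = (-11, -1);  v_rel = (10, -5),  |v_rel|² = 125
v_rel×d = (10)·(-1) − (-5)·(-11) = -65
since m = R²·125 − (-65)²:  R² = (4225 + 8275) / 125 = 100
R = √100 = 10  ⇒  r_B = 10 − 7 = 3

rB=3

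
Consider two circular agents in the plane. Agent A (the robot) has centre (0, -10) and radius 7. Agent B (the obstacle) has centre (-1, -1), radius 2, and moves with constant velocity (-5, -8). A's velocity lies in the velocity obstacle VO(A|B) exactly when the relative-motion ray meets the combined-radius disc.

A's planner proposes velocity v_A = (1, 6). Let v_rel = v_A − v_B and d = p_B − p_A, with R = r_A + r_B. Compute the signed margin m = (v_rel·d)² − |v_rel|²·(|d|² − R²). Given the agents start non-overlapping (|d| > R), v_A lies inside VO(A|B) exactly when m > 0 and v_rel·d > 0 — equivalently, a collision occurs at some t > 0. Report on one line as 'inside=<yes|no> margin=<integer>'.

d = (-1, 9),  |d|² = 82;  R = 7+2 = 9,  c = 82−9² = 1
v_rel = (6, 14),  |v_rel|² = 232;  v_rel·d = (6)·(-1) + (14)·(9) = 120
232·t² − 240·t + 1 = 0  ⇒  m = 120² − 232·1 = 14168
m = 14168 > 0,  v_rel·d = 120 > 0  ⇒  inside

inside=yes margin=14168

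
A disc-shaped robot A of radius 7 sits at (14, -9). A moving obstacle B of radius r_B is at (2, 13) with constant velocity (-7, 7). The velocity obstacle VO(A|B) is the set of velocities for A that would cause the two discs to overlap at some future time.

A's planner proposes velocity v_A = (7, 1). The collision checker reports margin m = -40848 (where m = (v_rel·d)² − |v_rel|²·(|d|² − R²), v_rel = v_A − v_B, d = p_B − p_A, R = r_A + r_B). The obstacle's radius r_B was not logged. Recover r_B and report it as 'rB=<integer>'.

m = -40848
d = (-12, 22);  v_rel = (14, -6),  |v_rel|² = 232
v_rel×d = (14)·(22) − (-6)·(-12) = 236
since m = R²·232 − 236²:  R² = (55696 + -40848) / 232 = 64
R = √64 = 8  ⇒  r_B = 8 − 7 = 1

rB=1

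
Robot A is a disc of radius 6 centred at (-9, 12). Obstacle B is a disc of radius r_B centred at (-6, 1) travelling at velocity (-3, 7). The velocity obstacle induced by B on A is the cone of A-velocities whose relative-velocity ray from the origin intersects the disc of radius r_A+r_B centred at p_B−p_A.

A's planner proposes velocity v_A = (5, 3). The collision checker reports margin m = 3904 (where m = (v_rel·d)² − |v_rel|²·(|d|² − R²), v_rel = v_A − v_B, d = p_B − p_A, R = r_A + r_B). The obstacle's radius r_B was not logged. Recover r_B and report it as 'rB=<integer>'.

m = 3904
d = (3, -11);  v_rel = (8, -4),  |v_rel|² = 80
v_rel×d = (8)·(-11) − (-4)·(3) = -76
since m = R²·80 − (-76)²:  R² = (5776 + 3904) / 80 = 121
R = √121 = 11  ⇒  r_B = 11 − 6 = 5

rB=5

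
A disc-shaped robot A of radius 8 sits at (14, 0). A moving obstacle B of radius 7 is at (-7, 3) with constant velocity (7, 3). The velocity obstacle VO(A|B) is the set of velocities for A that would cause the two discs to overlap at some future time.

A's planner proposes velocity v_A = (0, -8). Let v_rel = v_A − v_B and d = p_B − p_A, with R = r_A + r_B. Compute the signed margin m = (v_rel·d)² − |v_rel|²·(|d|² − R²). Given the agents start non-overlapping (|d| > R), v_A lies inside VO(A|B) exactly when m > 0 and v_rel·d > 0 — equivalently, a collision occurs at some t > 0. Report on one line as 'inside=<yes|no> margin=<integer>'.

d = (-21, 3),  |d|² = 450;  R = 8+7 = 15,  c = 450−15² = 225
v_rel = (-7, -11),  |v_rel|² = 170;  v_rel·d = (-7)·(-21) + (-11)·(3) = 114
170·t² − 228·t + 225 = 0  ⇒  m = 114² − 170·225 = -25254
m = -25254 < 0,  v_rel·d = 114 > 0  ⇒  outside

inside=no margin=-25254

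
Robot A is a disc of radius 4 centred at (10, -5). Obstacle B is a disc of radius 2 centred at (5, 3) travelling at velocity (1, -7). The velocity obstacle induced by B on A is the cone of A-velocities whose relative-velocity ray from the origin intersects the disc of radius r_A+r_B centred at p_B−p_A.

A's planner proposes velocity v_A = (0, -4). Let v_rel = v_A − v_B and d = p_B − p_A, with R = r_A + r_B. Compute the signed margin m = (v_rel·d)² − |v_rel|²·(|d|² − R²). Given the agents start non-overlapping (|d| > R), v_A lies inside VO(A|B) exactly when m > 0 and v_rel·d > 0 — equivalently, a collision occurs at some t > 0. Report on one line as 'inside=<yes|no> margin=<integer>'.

d = (-5, 8),  |d|² = 89;  R = 4+2 = 6,  c = 89−6² = 53
v_rel = (-1, 3),  |v_rel|² = 10;  v_rel·d = (-1)·(-5) + (3)·(8) = 29
10·t² − 58·t + 53 = 0  ⇒  m = 29² − 10·53 = 311
m = 311 > 0,  v_rel·d = 29 > 0  ⇒  inside

inside=yes margin=311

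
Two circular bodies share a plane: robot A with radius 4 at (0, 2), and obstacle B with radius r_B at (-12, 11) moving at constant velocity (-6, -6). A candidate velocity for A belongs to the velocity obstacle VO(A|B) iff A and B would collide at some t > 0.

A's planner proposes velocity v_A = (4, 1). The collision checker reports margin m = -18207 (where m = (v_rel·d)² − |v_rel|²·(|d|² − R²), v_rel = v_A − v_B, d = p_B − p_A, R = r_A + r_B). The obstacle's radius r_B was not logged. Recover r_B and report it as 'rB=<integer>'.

m = -18207
d = (-12, 9);  v_rel = (10, 7),  |v_rel|² = 149
v_rel×d = (10)·(9) − (7)·(-12) = 174
since m = R²·149 − 174²:  R² = (30276 + -18207) / 149 = 81
R = √81 = 9  ⇒  r_B = 9 − 4 = 5

rB=5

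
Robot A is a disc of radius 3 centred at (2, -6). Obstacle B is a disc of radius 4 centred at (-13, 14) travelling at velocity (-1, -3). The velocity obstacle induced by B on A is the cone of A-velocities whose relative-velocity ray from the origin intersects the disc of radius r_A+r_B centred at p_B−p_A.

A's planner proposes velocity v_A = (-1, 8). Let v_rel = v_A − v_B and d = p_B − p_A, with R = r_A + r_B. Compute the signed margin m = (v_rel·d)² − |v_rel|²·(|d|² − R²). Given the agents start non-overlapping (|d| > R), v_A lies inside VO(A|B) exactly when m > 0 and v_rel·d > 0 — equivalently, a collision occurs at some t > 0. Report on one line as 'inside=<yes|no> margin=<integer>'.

d = (-15, 20),  |d|² = 625;  R = 3+4 = 7,  c = 625−7² = 576
v_rel = (0, 11),  |v_rel|² = 121;  v_rel·d = (0)·(-15) + (11)·(20) = 220
121·t² − 440·t + 576 = 0  ⇒  m = 220² − 121·576 = -21296
m = -21296 < 0,  v_rel·d = 220 > 0  ⇒  outside

inside=no margin=-21296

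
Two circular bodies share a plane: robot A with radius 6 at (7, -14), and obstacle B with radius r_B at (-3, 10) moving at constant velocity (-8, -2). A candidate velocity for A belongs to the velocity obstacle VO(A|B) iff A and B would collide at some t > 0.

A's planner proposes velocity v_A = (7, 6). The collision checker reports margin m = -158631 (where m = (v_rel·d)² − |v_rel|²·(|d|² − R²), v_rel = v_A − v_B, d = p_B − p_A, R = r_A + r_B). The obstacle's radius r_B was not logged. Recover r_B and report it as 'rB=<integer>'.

m = -158631
d = (-10, 24);  v_rel = (15, 8),  |v_rel|² = 289
v_rel×d = (15)·(24) − (8)·(-10) = 440
since m = R²·289 − 440²:  R² = (193600 + -158631) / 289 = 121
R = √121 = 11  ⇒  r_B = 11 − 6 = 5

rB=5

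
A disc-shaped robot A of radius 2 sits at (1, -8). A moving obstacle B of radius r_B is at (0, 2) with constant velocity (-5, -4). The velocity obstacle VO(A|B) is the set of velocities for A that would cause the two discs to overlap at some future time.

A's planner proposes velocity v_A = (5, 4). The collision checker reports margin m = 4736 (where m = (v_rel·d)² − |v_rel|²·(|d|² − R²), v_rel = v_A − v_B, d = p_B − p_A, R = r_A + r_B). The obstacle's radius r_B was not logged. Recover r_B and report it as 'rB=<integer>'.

m = 4736
d = (-1, 10);  v_rel = (10, 8),  |v_rel|² = 164
v_rel×d = (10)·(10) − (8)·(-1) = 108
since m = R²·164 − 108²:  R² = (11664 + 4736) / 164 = 100
R = √100 = 10  ⇒  r_B = 10 − 2 = 8

rB=8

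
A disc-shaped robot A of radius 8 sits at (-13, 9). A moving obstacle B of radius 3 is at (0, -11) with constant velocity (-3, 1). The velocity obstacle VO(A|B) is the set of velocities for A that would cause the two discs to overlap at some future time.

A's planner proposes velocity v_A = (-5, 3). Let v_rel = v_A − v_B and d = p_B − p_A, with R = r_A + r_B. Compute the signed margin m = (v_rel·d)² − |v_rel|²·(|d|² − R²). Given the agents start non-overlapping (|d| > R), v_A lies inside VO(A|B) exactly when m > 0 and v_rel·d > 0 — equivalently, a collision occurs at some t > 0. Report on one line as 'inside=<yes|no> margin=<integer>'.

d = (13, -20),  |d|² = 569;  R = 8+3 = 11,  c = 569−11² = 448
v_rel = (-2, 2),  |v_rel|² = 8;  v_rel·d = (-2)·(13) + (2)·(-20) = -66
8·t² + 132·t + 448 = 0  ⇒  m = (-66)² − 8·448 = 772
m = 772 > 0,  v_rel·d = -66 < 0  ⇒  outside

inside=no margin=772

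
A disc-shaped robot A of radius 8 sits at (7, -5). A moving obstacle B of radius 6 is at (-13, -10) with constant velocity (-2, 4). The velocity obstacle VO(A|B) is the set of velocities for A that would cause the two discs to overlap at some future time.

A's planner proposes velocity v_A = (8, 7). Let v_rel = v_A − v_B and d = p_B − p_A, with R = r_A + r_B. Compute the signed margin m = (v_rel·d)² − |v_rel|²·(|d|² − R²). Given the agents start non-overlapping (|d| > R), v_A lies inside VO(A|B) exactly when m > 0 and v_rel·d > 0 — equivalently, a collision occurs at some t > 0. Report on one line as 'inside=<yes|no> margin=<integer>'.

d = (-20, -5),  |d|² = 425;  R = 8+6 = 14,  c = 425−14² = 229
v_rel = (10, 3),  |v_rel|² = 109;  v_rel·d = (10)·(-20) + (3)·(-5) = -215
109·t² + 430·t + 229 = 0  ⇒  m = (-215)² − 109·229 = 21264
m = 21264 > 0,  v_rel·d = -215 < 0  ⇒  outside

inside=no margin=21264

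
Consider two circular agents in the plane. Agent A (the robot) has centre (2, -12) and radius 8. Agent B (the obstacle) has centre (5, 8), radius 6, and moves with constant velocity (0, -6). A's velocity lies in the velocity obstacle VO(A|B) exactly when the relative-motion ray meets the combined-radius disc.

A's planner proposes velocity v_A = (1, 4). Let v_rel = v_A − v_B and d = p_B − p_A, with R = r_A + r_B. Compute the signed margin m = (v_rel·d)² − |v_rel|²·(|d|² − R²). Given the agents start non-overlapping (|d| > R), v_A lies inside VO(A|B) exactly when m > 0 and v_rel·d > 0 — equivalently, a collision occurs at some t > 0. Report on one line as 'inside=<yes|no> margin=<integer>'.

d = (3, 20),  |d|² = 409;  R = 8+6 = 14,  c = 409−14² = 213
v_rel = (1, 10),  |v_rel|² = 101;  v_rel·d = (1)·(3) + (10)·(20) = 203
101·t² − 406·t + 213 = 0  ⇒  m = 203² − 101·213 = 19696
m = 19696 > 0,  v_rel·d = 203 > 0  ⇒  inside

inside=yes margin=19696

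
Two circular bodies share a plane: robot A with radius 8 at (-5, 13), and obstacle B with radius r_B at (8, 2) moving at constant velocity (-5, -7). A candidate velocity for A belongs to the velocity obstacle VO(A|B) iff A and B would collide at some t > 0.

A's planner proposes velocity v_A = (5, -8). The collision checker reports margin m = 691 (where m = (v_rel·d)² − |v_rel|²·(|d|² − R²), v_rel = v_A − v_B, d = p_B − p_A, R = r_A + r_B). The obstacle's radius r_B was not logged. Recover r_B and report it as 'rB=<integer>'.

m = 691
d = (13, -11);  v_rel = (10, -1),  |v_rel|² = 101
v_rel×d = (10)·(-11) − (-1)·(13) = -97
since m = R²·101 − (-97)²:  R² = (9409 + 691) / 101 = 100
R = √100 = 10  ⇒  r_B = 10 − 8 = 2

rB=2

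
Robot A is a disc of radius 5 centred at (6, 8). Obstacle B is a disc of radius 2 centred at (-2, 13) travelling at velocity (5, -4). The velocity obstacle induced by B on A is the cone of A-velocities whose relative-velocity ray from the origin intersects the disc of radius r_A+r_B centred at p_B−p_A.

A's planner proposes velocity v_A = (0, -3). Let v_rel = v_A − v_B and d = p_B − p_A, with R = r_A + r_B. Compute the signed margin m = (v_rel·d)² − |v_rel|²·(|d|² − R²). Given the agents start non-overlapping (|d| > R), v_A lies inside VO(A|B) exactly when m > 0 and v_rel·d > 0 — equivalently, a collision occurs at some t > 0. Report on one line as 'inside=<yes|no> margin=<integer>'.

d = (-8, 5),  |d|² = 89;  R = 5+2 = 7,  c = 89−7² = 40
v_rel = (-5, 1),  |v_rel|² = 26;  v_rel·d = (-5)·(-8) + (1)·(5) = 45
26·t² − 90·t + 40 = 0  ⇒  m = 45² − 26·40 = 985
m = 985 > 0,  v_rel·d = 45 > 0  ⇒  inside

inside=yes margin=985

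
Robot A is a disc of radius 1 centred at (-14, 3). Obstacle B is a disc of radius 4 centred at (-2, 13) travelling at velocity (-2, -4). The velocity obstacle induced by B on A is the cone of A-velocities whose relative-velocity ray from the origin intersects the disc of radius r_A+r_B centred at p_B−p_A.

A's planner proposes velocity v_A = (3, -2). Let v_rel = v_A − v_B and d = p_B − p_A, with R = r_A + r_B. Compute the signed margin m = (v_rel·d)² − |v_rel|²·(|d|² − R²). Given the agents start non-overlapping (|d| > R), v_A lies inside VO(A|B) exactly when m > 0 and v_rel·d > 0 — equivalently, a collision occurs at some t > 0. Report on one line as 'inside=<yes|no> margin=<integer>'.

d = (12, 10),  |d|² = 244;  R = 1+4 = 5,  c = 244−5² = 219
v_rel = (5, 2),  |v_rel|² = 29;  v_rel·d = (5)·(12) + (2)·(10) = 80
29·t² − 160·t + 219 = 0  ⇒  m = 80² − 29·219 = 49
m = 49 > 0,  v_rel·d = 80 > 0  ⇒  inside

inside=yes margin=49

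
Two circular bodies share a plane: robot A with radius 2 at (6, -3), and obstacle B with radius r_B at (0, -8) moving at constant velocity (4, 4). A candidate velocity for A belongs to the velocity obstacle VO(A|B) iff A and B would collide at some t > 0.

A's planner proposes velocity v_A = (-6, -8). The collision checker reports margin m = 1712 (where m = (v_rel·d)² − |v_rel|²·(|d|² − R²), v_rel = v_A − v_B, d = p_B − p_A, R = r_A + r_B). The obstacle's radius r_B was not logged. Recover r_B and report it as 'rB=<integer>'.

m = 1712
d = (-6, -5);  v_rel = (-10, -12),  |v_rel|² = 244
v_rel×d = (-10)·(-5) − (-12)·(-6) = -22
since m = R²·244 − (-22)²:  R² = (484 + 1712) / 244 = 9
R = √9 = 3  ⇒  r_B = 3 − 2 = 1

rB=1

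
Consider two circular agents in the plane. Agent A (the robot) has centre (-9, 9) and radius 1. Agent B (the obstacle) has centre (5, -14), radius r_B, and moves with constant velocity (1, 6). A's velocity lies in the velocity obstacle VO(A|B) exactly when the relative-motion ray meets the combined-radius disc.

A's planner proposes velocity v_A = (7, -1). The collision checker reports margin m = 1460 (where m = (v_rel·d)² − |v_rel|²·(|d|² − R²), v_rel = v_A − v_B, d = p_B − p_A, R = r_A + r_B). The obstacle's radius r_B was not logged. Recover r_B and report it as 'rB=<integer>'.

m = 1460
d = (14, -23);  v_rel = (6, -7),  |v_rel|² = 85
v_rel×d = (6)·(-23) − (-7)·(14) = -40
since m = R²·85 − (-40)²:  R² = (1600 + 1460) / 85 = 36
R = √36 = 6  ⇒  r_B = 6 − 1 = 5

rB=5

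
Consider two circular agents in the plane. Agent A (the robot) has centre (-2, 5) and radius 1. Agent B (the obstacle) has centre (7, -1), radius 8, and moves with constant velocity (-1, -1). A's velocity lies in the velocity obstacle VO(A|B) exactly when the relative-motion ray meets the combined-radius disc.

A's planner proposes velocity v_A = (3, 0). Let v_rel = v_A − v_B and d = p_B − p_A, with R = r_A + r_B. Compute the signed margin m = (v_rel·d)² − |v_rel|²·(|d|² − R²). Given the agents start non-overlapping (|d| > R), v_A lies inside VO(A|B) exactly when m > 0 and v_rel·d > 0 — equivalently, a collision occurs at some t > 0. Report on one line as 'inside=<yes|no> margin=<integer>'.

d = (9, -6),  |d|² = 117;  R = 1+8 = 9,  c = 117−9² = 36
v_rel = (4, 1),  |v_rel|² = 17;  v_rel·d = (4)·(9) + (1)·(-6) = 30
17·t² − 60·t + 36 = 0  ⇒  m = 30² − 17·36 = 288
m = 288 > 0,  v_rel·d = 30 > 0  ⇒  inside

inside=yes margin=288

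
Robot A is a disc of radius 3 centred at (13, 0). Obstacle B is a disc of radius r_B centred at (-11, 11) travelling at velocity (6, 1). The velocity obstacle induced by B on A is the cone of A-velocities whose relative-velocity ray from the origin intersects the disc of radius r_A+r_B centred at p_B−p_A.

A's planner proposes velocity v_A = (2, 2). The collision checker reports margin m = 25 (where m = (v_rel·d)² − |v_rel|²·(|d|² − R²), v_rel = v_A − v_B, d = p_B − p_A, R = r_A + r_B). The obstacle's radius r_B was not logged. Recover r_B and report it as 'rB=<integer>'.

m = 25
d = (-24, 11);  v_rel = (-4, 1),  |v_rel|² = 17
v_rel×d = (-4)·(11) − (1)·(-24) = -20
since m = R²·17 − (-20)²:  R² = (400 + 25) / 17 = 25
R = √25 = 5  ⇒  r_B = 5 − 3 = 2

rB=2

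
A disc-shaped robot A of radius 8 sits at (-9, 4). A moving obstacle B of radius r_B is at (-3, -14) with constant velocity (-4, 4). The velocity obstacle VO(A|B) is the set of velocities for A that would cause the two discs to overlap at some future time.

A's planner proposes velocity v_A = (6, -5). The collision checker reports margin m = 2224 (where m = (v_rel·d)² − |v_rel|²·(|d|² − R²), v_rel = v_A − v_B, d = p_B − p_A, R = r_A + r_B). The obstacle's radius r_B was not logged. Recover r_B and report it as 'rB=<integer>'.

m = 2224
d = (6, -18);  v_rel = (10, -9),  |v_rel|² = 181
v_rel×d = (10)·(-18) − (-9)·(6) = -126
since m = R²·181 − (-126)²:  R² = (15876 + 2224) / 181 = 100
R = √100 = 10  ⇒  r_B = 10 − 8 = 2

rB=2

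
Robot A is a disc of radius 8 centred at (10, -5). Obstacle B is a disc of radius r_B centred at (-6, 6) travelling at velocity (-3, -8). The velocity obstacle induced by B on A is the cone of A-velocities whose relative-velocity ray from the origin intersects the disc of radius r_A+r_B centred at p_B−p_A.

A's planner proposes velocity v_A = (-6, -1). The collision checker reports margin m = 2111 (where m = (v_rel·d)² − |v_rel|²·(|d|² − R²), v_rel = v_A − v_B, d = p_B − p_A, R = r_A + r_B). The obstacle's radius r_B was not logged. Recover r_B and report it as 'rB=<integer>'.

m = 2111
d = (-16, 11);  v_rel = (-3, 7),  |v_rel|² = 58
v_rel×d = (-3)·(11) − (7)·(-16) = 79
since m = R²·58 − 79²:  R² = (6241 + 2111) / 58 = 144
R = √144 = 12  ⇒  r_B = 12 − 8 = 4

rB=4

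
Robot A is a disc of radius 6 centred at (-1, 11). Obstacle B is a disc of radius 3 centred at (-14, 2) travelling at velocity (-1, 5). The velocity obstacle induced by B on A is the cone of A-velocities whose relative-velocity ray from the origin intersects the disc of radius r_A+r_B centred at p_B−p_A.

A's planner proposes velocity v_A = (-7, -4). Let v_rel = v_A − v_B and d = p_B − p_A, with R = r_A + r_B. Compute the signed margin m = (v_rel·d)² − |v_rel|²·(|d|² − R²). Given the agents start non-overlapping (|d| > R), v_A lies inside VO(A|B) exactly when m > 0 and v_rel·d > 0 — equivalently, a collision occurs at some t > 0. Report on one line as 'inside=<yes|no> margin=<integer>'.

d = (-13, -9),  |d|² = 250;  R = 6+3 = 9,  c = 250−9² = 169
v_rel = (-6, -9),  |v_rel|² = 117;  v_rel·d = (-6)·(-13) + (-9)·(-9) = 159
117·t² − 318·t + 169 = 0  ⇒  m = 159² − 117·169 = 5508
m = 5508 > 0,  v_rel·d = 159 > 0  ⇒  inside

inside=yes margin=5508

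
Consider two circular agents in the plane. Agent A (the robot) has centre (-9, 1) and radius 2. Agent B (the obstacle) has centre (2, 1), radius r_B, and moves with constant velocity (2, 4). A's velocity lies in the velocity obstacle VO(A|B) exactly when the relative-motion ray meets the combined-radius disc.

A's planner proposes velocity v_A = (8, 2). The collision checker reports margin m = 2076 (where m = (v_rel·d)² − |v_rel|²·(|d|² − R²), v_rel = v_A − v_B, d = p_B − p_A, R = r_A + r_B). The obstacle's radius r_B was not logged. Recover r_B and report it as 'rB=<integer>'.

m = 2076
d = (11, 0);  v_rel = (6, -2),  |v_rel|² = 40
v_rel×d = (6)·(0) − (-2)·(11) = 22
since m = R²·40 − 22²:  R² = (484 + 2076) / 40 = 64
R = √64 = 8  ⇒  r_B = 8 − 2 = 6

rB=6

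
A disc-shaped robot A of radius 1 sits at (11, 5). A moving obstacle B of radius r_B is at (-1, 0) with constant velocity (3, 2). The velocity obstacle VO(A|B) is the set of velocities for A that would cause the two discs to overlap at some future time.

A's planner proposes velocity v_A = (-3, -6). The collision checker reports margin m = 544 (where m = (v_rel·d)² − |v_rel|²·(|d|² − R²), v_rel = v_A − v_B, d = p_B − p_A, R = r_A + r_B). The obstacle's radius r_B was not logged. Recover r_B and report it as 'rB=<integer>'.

m = 544
d = (-12, -5);  v_rel = (-6, -8),  |v_rel|² = 100
v_rel×d = (-6)·(-5) − (-8)·(-12) = -66
since m = R²·100 − (-66)²:  R² = (4356 + 544) / 100 = 49
R = √49 = 7  ⇒  r_B = 7 − 1 = 6

rB=6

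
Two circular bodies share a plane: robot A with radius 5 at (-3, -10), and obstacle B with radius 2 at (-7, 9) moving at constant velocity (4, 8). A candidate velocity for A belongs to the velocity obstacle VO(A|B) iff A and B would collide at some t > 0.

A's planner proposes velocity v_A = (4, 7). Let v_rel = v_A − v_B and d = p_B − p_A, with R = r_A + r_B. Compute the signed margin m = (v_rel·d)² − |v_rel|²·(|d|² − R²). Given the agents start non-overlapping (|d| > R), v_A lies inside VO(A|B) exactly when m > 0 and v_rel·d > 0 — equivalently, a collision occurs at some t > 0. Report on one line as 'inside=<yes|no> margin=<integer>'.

d = (-4, 19),  |d|² = 377;  R = 5+2 = 7,  c = 377−7² = 328
v_rel = (0, -1),  |v_rel|² = 1;  v_rel·d = (0)·(-4) + (-1)·(19) = -19
1·t² + 38·t + 328 = 0  ⇒  m = (-19)² − 1·328 = 33
m = 33 > 0,  v_rel·d = -19 < 0  ⇒  outside

inside=no margin=33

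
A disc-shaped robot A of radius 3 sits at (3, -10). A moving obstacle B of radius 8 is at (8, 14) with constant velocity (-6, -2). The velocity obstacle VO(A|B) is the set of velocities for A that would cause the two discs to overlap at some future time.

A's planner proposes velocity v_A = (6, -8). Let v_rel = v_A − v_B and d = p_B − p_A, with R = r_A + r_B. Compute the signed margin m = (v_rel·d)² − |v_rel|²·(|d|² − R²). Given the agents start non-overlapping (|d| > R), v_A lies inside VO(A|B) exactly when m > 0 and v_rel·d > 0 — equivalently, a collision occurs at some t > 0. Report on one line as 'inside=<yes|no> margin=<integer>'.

d = (5, 24),  |d|² = 601;  R = 3+8 = 11,  c = 601−11² = 480
v_rel = (12, -6),  |v_rel|² = 180;  v_rel·d = (12)·(5) + (-6)·(24) = -84
180·t² + 168·t + 480 = 0  ⇒  m = (-84)² − 180·480 = -79344
m = -79344 < 0,  v_rel·d = -84 < 0  ⇒  outside

inside=no margin=-79344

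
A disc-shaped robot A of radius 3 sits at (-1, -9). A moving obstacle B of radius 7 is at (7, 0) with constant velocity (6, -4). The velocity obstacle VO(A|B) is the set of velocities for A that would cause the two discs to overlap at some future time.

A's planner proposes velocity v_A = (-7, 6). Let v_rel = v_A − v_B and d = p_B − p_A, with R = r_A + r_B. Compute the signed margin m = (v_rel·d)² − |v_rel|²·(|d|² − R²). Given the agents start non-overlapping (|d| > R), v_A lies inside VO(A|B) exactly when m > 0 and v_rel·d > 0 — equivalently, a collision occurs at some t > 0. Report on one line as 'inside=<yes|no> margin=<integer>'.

d = (8, 9),  |d|² = 145;  R = 3+7 = 10,  c = 145−10² = 45
v_rel = (-13, 10),  |v_rel|² = 269;  v_rel·d = (-13)·(8) + (10)·(9) = -14
269·t² + 28·t + 45 = 0  ⇒  m = (-14)² − 269·45 = -11909
m = -11909 < 0,  v_rel·d = -14 < 0  ⇒  outside

inside=no margin=-11909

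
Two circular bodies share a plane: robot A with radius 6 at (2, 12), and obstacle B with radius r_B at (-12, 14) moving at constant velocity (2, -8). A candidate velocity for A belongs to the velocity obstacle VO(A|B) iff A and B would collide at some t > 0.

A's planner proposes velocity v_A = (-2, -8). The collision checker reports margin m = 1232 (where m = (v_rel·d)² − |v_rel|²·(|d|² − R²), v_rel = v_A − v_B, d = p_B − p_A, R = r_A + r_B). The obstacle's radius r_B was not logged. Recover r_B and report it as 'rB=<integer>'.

m = 1232
d = (-14, 2);  v_rel = (-4, 0),  |v_rel|² = 16
v_rel×d = (-4)·(2) − (0)·(-14) = -8
since m = R²·16 − (-8)²:  R² = (64 + 1232) / 16 = 81
R = √81 = 9  ⇒  r_B = 9 − 6 = 3

rB=3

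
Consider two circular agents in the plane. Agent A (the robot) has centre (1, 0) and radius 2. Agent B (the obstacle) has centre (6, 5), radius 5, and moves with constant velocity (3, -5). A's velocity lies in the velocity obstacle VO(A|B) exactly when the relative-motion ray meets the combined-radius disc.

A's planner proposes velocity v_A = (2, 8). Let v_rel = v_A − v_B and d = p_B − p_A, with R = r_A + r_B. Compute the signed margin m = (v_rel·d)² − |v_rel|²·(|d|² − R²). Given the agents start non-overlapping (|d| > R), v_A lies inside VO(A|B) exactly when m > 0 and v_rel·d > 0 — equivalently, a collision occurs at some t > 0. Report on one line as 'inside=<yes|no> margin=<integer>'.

d = (5, 5),  |d|² = 50;  R = 2+5 = 7,  c = 50−7² = 1
v_rel = (-1, 13),  |v_rel|² = 170;  v_rel·d = (-1)·(5) + (13)·(5) = 60
170·t² − 120·t + 1 = 0  ⇒  m = 60² − 170·1 = 3430
m = 3430 > 0,  v_rel·d = 60 > 0  ⇒  inside

inside=yes margin=3430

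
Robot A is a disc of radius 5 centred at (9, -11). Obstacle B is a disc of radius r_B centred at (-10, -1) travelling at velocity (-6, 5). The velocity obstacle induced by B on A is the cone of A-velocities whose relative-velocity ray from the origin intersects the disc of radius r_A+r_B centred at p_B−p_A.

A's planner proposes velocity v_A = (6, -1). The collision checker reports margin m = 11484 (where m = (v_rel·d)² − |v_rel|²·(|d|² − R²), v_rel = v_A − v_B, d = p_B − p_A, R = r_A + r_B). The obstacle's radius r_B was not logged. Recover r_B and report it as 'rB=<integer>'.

m = 11484
d = (-19, 10);  v_rel = (12, -6),  |v_rel|² = 180
v_rel×d = (12)·(10) − (-6)·(-19) = 6
since m = R²·180 − 6²:  R² = (36 + 11484) / 180 = 64
R = √64 = 8  ⇒  r_B = 8 − 5 = 3

rB=3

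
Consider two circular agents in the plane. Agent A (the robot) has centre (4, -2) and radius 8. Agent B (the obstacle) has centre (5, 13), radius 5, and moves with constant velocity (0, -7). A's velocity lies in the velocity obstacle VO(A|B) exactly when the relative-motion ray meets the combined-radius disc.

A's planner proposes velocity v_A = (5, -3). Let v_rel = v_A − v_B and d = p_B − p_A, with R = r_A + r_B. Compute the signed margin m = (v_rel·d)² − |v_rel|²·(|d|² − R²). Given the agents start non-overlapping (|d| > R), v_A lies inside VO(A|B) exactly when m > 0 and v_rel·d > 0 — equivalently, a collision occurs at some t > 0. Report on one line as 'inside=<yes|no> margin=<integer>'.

d = (1, 15),  |d|² = 226;  R = 8+5 = 13,  c = 226−13² = 57
v_rel = (5, 4),  |v_rel|² = 41;  v_rel·d = (5)·(1) + (4)·(15) = 65
41·t² − 130·t + 57 = 0  ⇒  m = 65² − 41·57 = 1888
m = 1888 > 0,  v_rel·d = 65 > 0  ⇒  inside

inside=yes margin=1888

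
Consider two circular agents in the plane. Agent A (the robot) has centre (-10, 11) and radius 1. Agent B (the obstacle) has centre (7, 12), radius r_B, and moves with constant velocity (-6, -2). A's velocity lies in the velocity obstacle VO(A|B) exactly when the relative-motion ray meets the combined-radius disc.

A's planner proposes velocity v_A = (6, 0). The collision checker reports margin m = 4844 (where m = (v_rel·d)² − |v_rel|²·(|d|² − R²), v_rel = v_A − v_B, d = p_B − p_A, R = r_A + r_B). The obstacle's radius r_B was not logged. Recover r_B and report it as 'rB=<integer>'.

m = 4844
d = (17, 1);  v_rel = (12, 2),  |v_rel|² = 148
v_rel×d = (12)·(1) − (2)·(17) = -22
since m = R²·148 − (-22)²:  R² = (484 + 4844) / 148 = 36
R = √36 = 6  ⇒  r_B = 6 − 1 = 5

rB=5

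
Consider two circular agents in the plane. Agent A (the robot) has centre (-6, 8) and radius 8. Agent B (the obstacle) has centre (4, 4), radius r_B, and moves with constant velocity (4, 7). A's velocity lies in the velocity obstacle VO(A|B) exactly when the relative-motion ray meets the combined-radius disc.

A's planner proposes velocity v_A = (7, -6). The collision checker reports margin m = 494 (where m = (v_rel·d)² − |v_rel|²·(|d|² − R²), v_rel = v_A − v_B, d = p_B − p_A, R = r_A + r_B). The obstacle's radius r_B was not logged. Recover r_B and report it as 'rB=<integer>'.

m = 494
d = (10, -4);  v_rel = (3, -13),  |v_rel|² = 178
v_rel×d = (3)·(-4) − (-13)·(10) = 118
since m = R²·178 − 118²:  R² = (13924 + 494) / 178 = 81
R = √81 = 9  ⇒  r_B = 9 − 8 = 1

rB=1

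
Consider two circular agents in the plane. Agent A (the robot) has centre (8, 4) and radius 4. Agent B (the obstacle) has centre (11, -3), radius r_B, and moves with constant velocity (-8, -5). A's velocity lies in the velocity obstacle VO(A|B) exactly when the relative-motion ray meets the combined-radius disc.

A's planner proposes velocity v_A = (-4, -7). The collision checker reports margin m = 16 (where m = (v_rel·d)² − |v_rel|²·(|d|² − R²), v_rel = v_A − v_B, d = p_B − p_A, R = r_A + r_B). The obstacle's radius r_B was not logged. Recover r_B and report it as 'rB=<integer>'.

m = 16
d = (3, -7);  v_rel = (4, -2),  |v_rel|² = 20
v_rel×d = (4)·(-7) − (-2)·(3) = -22
since m = R²·20 − (-22)²:  R² = (484 + 16) / 20 = 25
R = √25 = 5  ⇒  r_B = 5 − 4 = 1

rB=1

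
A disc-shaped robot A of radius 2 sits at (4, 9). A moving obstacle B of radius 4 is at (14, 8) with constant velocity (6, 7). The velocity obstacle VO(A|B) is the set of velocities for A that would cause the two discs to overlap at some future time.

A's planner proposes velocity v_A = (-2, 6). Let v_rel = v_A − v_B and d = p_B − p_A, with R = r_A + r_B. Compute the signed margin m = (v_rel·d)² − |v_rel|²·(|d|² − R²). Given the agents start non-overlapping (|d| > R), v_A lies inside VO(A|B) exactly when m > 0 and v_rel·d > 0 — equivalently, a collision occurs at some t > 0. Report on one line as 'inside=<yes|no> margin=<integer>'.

d = (10, -1),  |d|² = 101;  R = 2+4 = 6,  c = 101−6² = 65
v_rel = (-8, -1),  |v_rel|² = 65;  v_rel·d = (-8)·(10) + (-1)·(-1) = -79
65·t² + 158·t + 65 = 0  ⇒  m = (-79)² − 65·65 = 2016
m = 2016 > 0,  v_rel·d = -79 < 0  ⇒  outside

inside=no margin=2016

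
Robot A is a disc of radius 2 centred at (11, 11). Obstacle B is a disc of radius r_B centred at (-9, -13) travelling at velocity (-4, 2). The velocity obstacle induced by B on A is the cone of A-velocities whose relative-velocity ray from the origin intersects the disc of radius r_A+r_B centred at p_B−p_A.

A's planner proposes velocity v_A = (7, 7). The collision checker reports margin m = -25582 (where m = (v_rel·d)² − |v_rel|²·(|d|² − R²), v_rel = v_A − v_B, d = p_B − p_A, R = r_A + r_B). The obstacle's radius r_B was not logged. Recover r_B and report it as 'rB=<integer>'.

m = -25582
d = (-20, -24);  v_rel = (11, 5),  |v_rel|² = 146
v_rel×d = (11)·(-24) − (5)·(-20) = -164
since m = R²·146 − (-164)²:  R² = (26896 + -25582) / 146 = 9
R = √9 = 3  ⇒  r_B = 3 − 2 = 1

rB=1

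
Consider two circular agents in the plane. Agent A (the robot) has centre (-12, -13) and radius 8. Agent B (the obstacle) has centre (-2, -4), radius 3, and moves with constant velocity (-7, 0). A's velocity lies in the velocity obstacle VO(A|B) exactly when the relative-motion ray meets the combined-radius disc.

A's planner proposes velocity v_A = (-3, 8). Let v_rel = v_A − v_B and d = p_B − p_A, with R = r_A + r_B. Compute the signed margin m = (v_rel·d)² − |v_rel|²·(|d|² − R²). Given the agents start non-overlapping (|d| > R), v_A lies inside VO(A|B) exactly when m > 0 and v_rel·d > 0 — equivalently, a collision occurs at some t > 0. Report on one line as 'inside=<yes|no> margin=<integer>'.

d = (10, 9),  |d|² = 181;  R = 8+3 = 11,  c = 181−11² = 60
v_rel = (4, 8),  |v_rel|² = 80;  v_rel·d = (4)·(10) + (8)·(9) = 112
80·t² − 224·t + 60 = 0  ⇒  m = 112² − 80·60 = 7744
m = 7744 > 0,  v_rel·d = 112 > 0  ⇒  inside

inside=yes margin=7744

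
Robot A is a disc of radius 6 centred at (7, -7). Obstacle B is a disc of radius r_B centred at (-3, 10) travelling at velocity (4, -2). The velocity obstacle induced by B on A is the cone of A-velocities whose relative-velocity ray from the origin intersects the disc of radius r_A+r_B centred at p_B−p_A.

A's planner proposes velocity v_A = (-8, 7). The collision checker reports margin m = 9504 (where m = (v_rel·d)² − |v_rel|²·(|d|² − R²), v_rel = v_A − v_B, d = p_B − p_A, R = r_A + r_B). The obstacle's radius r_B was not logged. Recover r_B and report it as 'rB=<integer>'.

m = 9504
d = (-10, 17);  v_rel = (-12, 9),  |v_rel|² = 225
v_rel×d = (-12)·(17) − (9)·(-10) = -114
since m = R²·225 − (-114)²:  R² = (12996 + 9504) / 225 = 100
R = √100 = 10  ⇒  r_B = 10 − 6 = 4

rB=4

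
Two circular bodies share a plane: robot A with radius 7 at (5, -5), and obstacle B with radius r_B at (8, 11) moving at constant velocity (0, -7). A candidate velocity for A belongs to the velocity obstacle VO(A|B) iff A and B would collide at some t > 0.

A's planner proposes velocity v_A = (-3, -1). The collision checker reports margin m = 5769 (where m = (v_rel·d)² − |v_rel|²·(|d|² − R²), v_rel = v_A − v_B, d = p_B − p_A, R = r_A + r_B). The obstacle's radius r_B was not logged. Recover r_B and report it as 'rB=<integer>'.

m = 5769
d = (3, 16);  v_rel = (-3, 6),  |v_rel|² = 45
v_rel×d = (-3)·(16) − (6)·(3) = -66
since m = R²·45 − (-66)²:  R² = (4356 + 5769) / 45 = 225
R = √225 = 15  ⇒  r_B = 15 − 7 = 8

rB=8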